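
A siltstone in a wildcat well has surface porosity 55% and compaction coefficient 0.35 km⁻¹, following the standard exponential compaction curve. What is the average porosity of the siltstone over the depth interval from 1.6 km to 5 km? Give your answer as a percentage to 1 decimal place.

18.4%

⟨phi⟩ = (1/(z₂−z₁)) ∫ phi₀ e^(−βz) dz = phi₀·(e^(−β·z₁) − e^(−β·z₂)) / (β·(z₂−z₁))
e^(−0.35×1.6) = 0.5712; e^(−0.35×5) = 0.1738
⟨phi⟩ = 0.55 × (0.5712 − 0.1738) / (0.35 × 3.4) = 0.55 × 0.3340 = 0.1837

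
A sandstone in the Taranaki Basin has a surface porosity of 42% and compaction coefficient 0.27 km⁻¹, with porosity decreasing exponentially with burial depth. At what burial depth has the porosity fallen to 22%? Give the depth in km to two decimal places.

Invert Athy's law: Z = ln(phi₀/phi) / β
Z = ln(0.42/0.22) / 0.27 = ln(1.909) / 0.27 = 0.6466 / 0.27 = 2.395 km

2.39 km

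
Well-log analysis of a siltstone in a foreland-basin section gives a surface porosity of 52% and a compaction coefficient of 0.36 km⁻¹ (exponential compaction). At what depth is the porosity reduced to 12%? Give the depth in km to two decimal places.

4.07 km

Invert Athy's law: d = ln(φ₀/φ) / c
d = ln(0.52/0.12) / 0.36 = ln(4.333) / 0.36 = 1.4663 / 0.36 = 4.073 km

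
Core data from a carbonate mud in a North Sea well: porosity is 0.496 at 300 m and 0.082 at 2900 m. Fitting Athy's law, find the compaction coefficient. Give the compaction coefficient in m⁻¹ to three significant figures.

0.000692 m⁻¹

Working in km (1 km = 1000 m; k in km⁻¹ = k in m⁻¹ × 1000):
Athy: φ(z) = φ₀ e^(−kz) ⇒ φ₁/φ₂ = e^{k(z₂−z₁)} ⇒ k = ln(φ₁/φ₂)/(z₂−z₁)
k = ln(0.496/0.082) / (2.9 − 0.3) = ln(6.049) / 2.6 = 1.7999 / 2.6 = 0.6923 km⁻¹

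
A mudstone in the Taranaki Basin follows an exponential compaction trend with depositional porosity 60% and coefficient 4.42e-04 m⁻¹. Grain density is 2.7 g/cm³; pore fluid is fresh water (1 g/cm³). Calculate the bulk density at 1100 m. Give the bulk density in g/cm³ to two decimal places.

Working in km (1 km = 1000 m; k in km⁻¹ = k in m⁻¹ × 1000):
Porosity at depth: φ = 0.6·exp(−0.442×1.1) = 0.6×0.6150 = 0.3690
Bulk density: ρ_b = (1−φ)ρ_g + φ·ρ_f = 0.6310×2.7 + 0.3690×1
       = 1.704 + 0.369 = 2.073 g/cm³

2.07 g/cm³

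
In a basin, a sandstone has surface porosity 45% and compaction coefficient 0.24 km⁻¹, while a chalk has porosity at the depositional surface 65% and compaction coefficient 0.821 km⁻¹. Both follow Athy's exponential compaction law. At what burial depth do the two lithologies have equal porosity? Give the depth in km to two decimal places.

Set φ₀ₐ e^(−cₐZ) = φ₀ᵦ e^(−cᵦZ) ⇒ ln(φ₀ₐ/φ₀ᵦ) = (cₐ − cᵦ)·Z
Z = ln(0.45/0.65) / (0.24 − 0.821) = -0.3677 / -0.581 = 0.633 km

0.63 km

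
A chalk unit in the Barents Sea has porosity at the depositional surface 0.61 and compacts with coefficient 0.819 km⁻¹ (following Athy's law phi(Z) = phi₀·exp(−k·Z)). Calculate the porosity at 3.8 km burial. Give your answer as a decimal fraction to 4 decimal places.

0.0271

phi = phi₀·exp(−k·Z) = 0.61 × exp(−0.819 × 3.8) = 0.61 × exp(−3.112)
  = 0.61 × 0.0445 = 0.0271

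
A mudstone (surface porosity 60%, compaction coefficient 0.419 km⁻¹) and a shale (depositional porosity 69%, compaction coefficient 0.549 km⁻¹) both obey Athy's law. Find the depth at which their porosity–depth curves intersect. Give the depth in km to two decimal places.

Set φ₀ₐ e^(−kₐZ) = φ₀ᵦ e^(−kᵦZ) ⇒ ln(φ₀ₐ/φ₀ᵦ) = (kₐ − kᵦ)·Z
Z = ln(0.6/0.69) / (0.419 − 0.549) = -0.1398 / -0.13 = 1.075 km

1.08 km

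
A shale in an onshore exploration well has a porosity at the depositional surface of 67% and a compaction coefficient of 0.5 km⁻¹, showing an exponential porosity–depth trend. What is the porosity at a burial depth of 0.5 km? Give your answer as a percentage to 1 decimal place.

phi = phi₀·exp(−β·d) = 0.67 × exp(−0.5 × 0.5) = 0.67 × exp(−0.25)
  = 0.67 × 0.7788 = 0.5218

52.2%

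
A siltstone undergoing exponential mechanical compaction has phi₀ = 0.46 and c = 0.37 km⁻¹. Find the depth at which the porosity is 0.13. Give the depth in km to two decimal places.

Invert Athy's law: z = ln(phi₀/phi) / c
z = ln(0.46/0.13) / 0.37 = ln(3.538) / 0.37 = 1.2637 / 0.37 = 3.415 km

3.42 km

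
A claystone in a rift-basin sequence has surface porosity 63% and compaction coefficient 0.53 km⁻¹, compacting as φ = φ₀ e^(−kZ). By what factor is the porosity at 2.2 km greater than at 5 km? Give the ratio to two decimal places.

φ(Z₁)/φ(Z₂) = e^(−k·Z₁)/e^(−k·Z₂) = e^{k(Z₂−Z₁)}
= exp(0.53 × 2.8) = exp(1.484) = 4.4106

4.41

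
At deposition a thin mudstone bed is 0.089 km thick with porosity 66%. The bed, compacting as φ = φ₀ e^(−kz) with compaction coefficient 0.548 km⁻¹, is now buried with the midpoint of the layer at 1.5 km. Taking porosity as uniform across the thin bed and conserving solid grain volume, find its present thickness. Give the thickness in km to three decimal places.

Porosity at 1.5 km: φ = 0.66·exp(−0.548×1.5) = 0.2901
Solid-volume conservation: h(1−φ) = h₀(1−φ₀) ⇒ h = h₀·(1−φ₀)/(1−φ)
h = 0.089 × (1 − 0.66)/(1 − 0.2901) = 0.089 × 0.4789 = 0.0426 km

0.043 km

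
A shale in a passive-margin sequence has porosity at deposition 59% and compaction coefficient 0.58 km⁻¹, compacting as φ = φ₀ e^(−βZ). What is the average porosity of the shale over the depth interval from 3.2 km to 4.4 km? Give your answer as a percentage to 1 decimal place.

6.6%

⟨φ⟩ = (1/(Z₂−Z₁)) ∫ φ₀ e^(−βZ) dZ = φ₀·(e^(−β·Z₁) − e^(−β·Z₂)) / (β·(Z₂−Z₁))
e^(−0.58×3.2) = 0.1563; e^(−0.58×4.4) = 0.0779
⟨φ⟩ = 0.59 × (0.1563 − 0.0779) / (0.58 × 1.2) = 0.59 × 0.1126 = 0.0664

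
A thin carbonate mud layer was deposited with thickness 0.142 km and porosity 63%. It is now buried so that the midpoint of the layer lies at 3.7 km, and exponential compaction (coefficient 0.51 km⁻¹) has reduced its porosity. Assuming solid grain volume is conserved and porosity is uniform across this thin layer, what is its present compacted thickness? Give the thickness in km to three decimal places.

0.058 km

Porosity at 3.7 km: n = 0.63·exp(−0.51×3.7) = 0.0955
Solid-volume conservation: h(1−n) = h₀(1−n₀) ⇒ h = h₀·(1−n₀)/(1−n)
h = 0.142 × (1 − 0.63)/(1 − 0.0955) = 0.142 × 0.4090 = 0.0581 km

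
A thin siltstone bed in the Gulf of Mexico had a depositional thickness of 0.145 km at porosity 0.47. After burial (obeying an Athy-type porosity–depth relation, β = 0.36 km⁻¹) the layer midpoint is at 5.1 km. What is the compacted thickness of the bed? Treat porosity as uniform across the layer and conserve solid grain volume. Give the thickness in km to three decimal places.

0.083 km

Porosity at 5.1 km: phi = 0.47·exp(−0.36×5.1) = 0.0749
Solid-volume conservation: h(1−phi) = h₀(1−phi₀) ⇒ h = h₀·(1−phi₀)/(1−phi)
h = 0.145 × (1 − 0.47)/(1 − 0.0749) = 0.145 × 0.5729 = 0.0831 km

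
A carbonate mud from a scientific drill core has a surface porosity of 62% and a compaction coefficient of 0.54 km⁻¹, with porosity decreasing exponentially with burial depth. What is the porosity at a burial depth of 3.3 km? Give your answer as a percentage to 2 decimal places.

phi = phi₀·exp(−β·z) = 0.62 × exp(−0.54 × 3.3) = 0.62 × exp(−1.782)
  = 0.62 × 0.1683 = 0.1043

10.43%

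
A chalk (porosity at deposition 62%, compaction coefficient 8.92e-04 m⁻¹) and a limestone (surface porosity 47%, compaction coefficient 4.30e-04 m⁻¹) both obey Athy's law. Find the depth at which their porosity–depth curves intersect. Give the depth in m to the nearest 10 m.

600 m

Working in km (1 km = 1000 m; c in km⁻¹ = c in m⁻¹ × 1000):
Set n₀ₐ e^(−cₐZ) = n₀ᵦ e^(−cᵦZ) ⇒ ln(n₀ₐ/n₀ᵦ) = (cₐ − cᵦ)·Z
Z = ln(0.62/0.47) / (0.892 − 0.43) = 0.2770 / 0.462 = 0.600 km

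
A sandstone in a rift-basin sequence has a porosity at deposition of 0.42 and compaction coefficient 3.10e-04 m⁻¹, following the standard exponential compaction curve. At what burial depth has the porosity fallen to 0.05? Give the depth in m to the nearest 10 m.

Working in km (1 km = 1000 m; β in km⁻¹ = β in m⁻¹ × 1000):
Invert Athy's law: z = ln(n₀/n) / β
z = ln(0.42/0.05) / 0.31 = ln(8.4) / 0.31 = 2.1282 / 0.31 = 6.865 km

6870 m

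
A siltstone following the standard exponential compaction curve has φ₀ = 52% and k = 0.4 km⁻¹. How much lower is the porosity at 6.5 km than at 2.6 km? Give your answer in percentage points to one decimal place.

14.5 percentage points

φ(2.6) = 0.52·e^(−0.4×2.6) = 0.1838
φ(6.5) = 0.52·e^(−0.4×6.5) = 0.0386
Δφ = 0.1838 − 0.0386 = 0.1452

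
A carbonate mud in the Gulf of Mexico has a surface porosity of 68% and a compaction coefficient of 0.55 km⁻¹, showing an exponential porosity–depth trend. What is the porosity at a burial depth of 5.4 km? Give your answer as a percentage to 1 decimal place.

3.5%

n = n₀·exp(−k·d) = 0.68 × exp(−0.55 × 5.4) = 0.68 × exp(−2.97)
  = 0.68 × 0.0513 = 0.0349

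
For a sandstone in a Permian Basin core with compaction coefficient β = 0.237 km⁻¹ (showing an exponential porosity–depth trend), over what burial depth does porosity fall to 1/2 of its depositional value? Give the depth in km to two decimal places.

2.92 km

n/n₀ = 1/2 ⇒ exp(−β·Z) = 1/2 ⇒ Z = ln(2) / β
Z = 0.6931 / 0.237 = 2.925 km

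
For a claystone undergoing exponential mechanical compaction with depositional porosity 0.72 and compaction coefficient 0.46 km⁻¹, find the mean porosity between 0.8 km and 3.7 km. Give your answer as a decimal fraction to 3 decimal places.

0.275

⟨n⟩ = (1/(Z₂−Z₁)) ∫ n₀ e^(−βZ) dZ = n₀·(e^(−β·Z₁) − e^(−β·Z₂)) / (β·(Z₂−Z₁))
e^(−0.46×0.8) = 0.6921; e^(−0.46×3.7) = 0.1823
⟨n⟩ = 0.72 × (0.6921 − 0.1823) / (0.46 × 2.9) = 0.72 × 0.3822 = 0.2752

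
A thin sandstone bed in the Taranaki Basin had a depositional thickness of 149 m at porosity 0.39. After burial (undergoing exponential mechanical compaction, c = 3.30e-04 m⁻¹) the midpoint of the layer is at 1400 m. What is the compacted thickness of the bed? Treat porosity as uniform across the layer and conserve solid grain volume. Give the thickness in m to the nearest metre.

120 m

Working in km (1 km = 1000 m; c in km⁻¹ = c in m⁻¹ × 1000):
Porosity at 1.4 km: phi = 0.39·exp(−0.33×1.4) = 0.2457
Solid-volume conservation: h(1−phi) = h₀(1−phi₀) ⇒ h = h₀·(1−phi₀)/(1−phi)
h = 0.149 × (1 − 0.39)/(1 − 0.2457) = 0.149 × 0.8087 = 0.1205 km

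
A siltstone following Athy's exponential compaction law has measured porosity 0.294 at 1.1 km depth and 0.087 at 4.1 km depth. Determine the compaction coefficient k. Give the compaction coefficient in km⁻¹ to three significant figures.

Athy: n(d) = n₀ e^(−kd) ⇒ n₁/n₂ = e^{k(d₂−d₁)} ⇒ k = ln(n₁/n₂)/(d₂−d₁)
k = ln(0.294/0.087) / (4.1 − 1.1) = ln(3.379) / 3 = 1.2177 / 3 = 0.4059 km⁻¹

0.406 km⁻¹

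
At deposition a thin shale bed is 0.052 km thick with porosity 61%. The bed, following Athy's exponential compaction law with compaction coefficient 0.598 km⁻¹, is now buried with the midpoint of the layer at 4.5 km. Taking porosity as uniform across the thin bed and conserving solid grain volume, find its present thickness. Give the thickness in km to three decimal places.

Porosity at 4.5 km: phi = 0.61·exp(−0.598×4.5) = 0.0414
Solid-volume conservation: h(1−phi) = h₀(1−phi₀) ⇒ h = h₀·(1−phi₀)/(1−phi)
h = 0.052 × (1 − 0.61)/(1 − 0.0414) = 0.052 × 0.4068 = 0.0212 km

0.021 km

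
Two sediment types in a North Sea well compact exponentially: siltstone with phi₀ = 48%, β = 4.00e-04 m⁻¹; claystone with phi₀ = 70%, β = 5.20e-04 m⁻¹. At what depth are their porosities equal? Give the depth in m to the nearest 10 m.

Working in km (1 km = 1000 m; β in km⁻¹ = β in m⁻¹ × 1000):
Set phi₀ₐ e^(−βₐZ) = phi₀ᵦ e^(−βᵦZ) ⇒ ln(phi₀ₐ/phi₀ᵦ) = (βₐ − βᵦ)·Z
Z = ln(0.48/0.7) / (0.4 − 0.52) = -0.3773 / -0.12 = 3.144 km

3140 m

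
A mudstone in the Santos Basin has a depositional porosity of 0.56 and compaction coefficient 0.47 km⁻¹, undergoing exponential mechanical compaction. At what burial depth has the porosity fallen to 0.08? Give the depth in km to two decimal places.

Invert Athy's law: Z = ln(φ₀/φ) / c
Z = ln(0.56/0.08) / 0.47 = ln(7) / 0.47 = 1.9459 / 0.47 = 4.140 km

4.14 km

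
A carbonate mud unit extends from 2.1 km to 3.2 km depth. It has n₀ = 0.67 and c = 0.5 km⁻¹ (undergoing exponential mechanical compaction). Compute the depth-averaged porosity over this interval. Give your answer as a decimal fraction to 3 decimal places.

⟨n⟩ = (1/(d₂−d₁)) ∫ n₀ e^(−cd) dd = n₀·(e^(−c·d₁) − e^(−c·d₂)) / (c·(d₂−d₁))
e^(−0.5×2.1) = 0.3499; e^(−0.5×3.2) = 0.2019
⟨n⟩ = 0.67 × (0.3499 − 0.2019) / (0.5 × 1.1) = 0.67 × 0.2692 = 0.1803

0.180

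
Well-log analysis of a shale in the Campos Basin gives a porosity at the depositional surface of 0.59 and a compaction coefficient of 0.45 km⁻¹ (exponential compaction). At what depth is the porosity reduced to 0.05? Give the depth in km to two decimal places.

Invert Athy's law: d = ln(phi₀/phi) / β
d = ln(0.59/0.05) / 0.45 = ln(11.8) / 0.45 = 2.4681 / 0.45 = 5.485 km

5.48 km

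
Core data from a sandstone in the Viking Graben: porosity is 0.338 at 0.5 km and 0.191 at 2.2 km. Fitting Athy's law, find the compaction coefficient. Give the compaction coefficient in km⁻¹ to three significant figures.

Athy: φ(z) = φ₀ e^(−cz) ⇒ φ₁/φ₂ = e^{c(z₂−z₁)} ⇒ c = ln(φ₁/φ₂)/(z₂−z₁)
c = ln(0.338/0.191) / (2.2 − 0.5) = ln(1.77) / 1.7 = 0.5708 / 1.7 = 0.3357 km⁻¹

0.336 km⁻¹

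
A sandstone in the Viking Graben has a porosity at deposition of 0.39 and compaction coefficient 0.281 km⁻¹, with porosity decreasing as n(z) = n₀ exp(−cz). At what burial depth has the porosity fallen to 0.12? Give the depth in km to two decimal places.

4.19 km

Invert Athy's law: z = ln(n₀/n) / c
z = ln(0.39/0.12) / 0.281 = ln(3.25) / 0.281 = 1.1787 / 0.281 = 4.195 km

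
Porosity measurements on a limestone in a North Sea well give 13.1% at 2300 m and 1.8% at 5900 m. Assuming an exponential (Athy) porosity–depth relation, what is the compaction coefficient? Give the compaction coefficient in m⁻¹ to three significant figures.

Working in km (1 km = 1000 m; β in km⁻¹ = β in m⁻¹ × 1000):
Athy: phi(z) = phi₀ e^(−βz) ⇒ phi₁/phi₂ = e^{β(z₂−z₁)} ⇒ β = ln(phi₁/phi₂)/(z₂−z₁)
β = ln(0.131/0.018) / (5.9 − 2.3) = ln(7.278) / 3.6 = 1.9848 / 3.6 = 0.5513 km⁻¹

0.000551 m⁻¹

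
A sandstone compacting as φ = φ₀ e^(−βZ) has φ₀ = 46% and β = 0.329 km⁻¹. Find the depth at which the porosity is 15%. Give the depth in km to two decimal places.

Invert Athy's law: Z = ln(φ₀/φ) / β
Z = ln(0.46/0.15) / 0.329 = ln(3.067) / 0.329 = 1.1206 / 0.329 = 3.406 km

3.41 km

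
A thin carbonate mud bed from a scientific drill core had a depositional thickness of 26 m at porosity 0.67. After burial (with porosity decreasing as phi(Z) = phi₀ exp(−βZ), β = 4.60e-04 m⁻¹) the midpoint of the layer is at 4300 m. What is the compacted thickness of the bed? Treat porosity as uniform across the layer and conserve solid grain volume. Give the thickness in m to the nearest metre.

9 m

Working in km (1 km = 1000 m; β in km⁻¹ = β in m⁻¹ × 1000):
Porosity at 4.3 km: phi = 0.67·exp(−0.46×4.3) = 0.0927
Solid-volume conservation: h(1−phi) = h₀(1−phi₀) ⇒ h = h₀·(1−phi₀)/(1−phi)
h = 0.026 × (1 − 0.67)/(1 − 0.0927) = 0.026 × 0.3637 = 0.0095 km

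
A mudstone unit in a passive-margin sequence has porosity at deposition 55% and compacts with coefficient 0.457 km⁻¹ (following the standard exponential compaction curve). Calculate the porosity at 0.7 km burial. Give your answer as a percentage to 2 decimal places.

39.94%

n = n₀·exp(−k·z) = 0.55 × exp(−0.457 × 0.7) = 0.55 × exp(−0.3199)
  = 0.55 × 0.7262 = 0.3994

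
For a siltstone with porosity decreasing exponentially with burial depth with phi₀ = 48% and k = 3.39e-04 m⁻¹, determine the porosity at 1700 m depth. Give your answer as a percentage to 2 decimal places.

26.97%

Working in km (1 km = 1000 m; k in km⁻¹ = k in m⁻¹ × 1000):
phi = phi₀·exp(−k·z) = 0.48 × exp(−0.339 × 1.7) = 0.48 × exp(−0.5763)
  = 0.48 × 0.5620 = 0.2697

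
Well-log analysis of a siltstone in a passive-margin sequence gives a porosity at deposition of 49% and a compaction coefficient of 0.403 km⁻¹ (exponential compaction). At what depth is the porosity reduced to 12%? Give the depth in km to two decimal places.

Invert Athy's law: d = ln(φ₀/φ) / β
d = ln(0.49/0.12) / 0.403 = ln(4.083) / 0.403 = 1.4069 / 0.403 = 3.491 km

3.49 km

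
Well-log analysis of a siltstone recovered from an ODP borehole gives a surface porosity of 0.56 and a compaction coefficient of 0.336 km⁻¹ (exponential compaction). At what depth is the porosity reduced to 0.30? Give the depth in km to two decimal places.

1.86 km

Invert Athy's law: Z = ln(n₀/n) / c
Z = ln(0.56/0.3) / 0.336 = ln(1.867) / 0.336 = 0.6242 / 0.336 = 1.858 km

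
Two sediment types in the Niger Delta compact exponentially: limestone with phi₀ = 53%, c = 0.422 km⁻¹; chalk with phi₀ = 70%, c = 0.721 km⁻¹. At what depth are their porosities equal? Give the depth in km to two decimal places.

0.93 km

Set phi₀ₐ e^(−cₐd) = phi₀ᵦ e^(−cᵦd) ⇒ ln(phi₀ₐ/phi₀ᵦ) = (cₐ − cᵦ)·d
d = ln(0.53/0.7) / (0.422 − 0.721) = -0.2782 / -0.299 = 0.930 km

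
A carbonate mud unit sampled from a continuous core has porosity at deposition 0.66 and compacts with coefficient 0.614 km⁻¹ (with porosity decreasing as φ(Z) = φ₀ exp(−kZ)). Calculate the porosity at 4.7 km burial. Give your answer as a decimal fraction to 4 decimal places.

φ = φ₀·exp(−k·Z) = 0.66 × exp(−0.614 × 4.7) = 0.66 × exp(−2.886)
  = 0.66 × 0.0558 = 0.0368

0.0368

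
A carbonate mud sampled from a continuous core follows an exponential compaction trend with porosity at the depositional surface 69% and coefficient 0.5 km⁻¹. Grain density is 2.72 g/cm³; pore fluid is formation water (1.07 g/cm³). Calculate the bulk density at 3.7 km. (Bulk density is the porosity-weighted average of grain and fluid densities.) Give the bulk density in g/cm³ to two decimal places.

Porosity at depth: n = 0.69·exp(−0.5×3.7) = 0.69×0.1572 = 0.1085
Bulk density: ρ_b = (1−n)ρ_g + n·ρ_f = 0.8915×2.72 + 0.1085×1.07
       = 2.425 + 0.116 = 2.541 g/cm³

2.54 g/cm³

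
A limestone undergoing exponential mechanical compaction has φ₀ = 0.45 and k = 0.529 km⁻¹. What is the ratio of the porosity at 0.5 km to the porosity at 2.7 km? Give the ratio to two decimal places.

φ(d₁)/φ(d₂) = e^(−k·d₁)/e^(−k·d₂) = e^{k(d₂−d₁)}
= exp(0.529 × 2.2) = exp(1.164) = 3.2021

3.20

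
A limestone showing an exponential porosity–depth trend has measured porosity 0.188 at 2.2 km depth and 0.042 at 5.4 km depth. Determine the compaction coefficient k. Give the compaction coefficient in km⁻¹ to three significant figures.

0.468 km⁻¹

Athy: n(Z) = n₀ e^(−kZ) ⇒ n₁/n₂ = e^{k(Z₂−Z₁)} ⇒ k = ln(n₁/n₂)/(Z₂−Z₁)
k = ln(0.188/0.042) / (5.4 − 2.2) = ln(4.476) / 3.2 = 1.4988 / 3.2 = 0.4684 km⁻¹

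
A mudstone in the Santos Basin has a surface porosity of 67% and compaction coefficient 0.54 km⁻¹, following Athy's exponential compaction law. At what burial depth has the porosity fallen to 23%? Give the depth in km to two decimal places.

1.98 km

Invert Athy's law: d = ln(φ₀/φ) / c
d = ln(0.67/0.23) / 0.54 = ln(2.913) / 0.54 = 1.0692 / 0.54 = 1.980 km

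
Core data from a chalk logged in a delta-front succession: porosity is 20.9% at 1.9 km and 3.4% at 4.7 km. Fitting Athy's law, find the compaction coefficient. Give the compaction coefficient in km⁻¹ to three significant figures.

Athy: φ(Z) = φ₀ e^(−cZ) ⇒ φ₁/φ₂ = e^{c(Z₂−Z₁)} ⇒ c = ln(φ₁/φ₂)/(Z₂−Z₁)
c = ln(0.209/0.034) / (4.7 − 1.9) = ln(6.147) / 2.8 = 1.8160 / 2.8 = 0.6486 km⁻¹

0.649 km⁻¹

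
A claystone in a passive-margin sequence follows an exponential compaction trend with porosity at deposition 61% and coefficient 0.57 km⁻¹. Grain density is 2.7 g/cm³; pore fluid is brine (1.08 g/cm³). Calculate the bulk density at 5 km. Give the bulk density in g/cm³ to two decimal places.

2.64 g/cm³

Porosity at depth: φ = 0.61·exp(−0.57×5) = 0.61×0.0578 = 0.0353
Bulk density: ρ_b = (1−φ)ρ_g + φ·ρ_f = 0.9647×2.7 + 0.0353×1.08
       = 2.605 + 0.038 = 2.643 g/cm³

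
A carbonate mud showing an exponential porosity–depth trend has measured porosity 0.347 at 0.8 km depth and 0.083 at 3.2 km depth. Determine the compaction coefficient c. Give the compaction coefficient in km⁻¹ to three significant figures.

Athy: phi(Z) = phi₀ e^(−cZ) ⇒ phi₁/phi₂ = e^{c(Z₂−Z₁)} ⇒ c = ln(phi₁/phi₂)/(Z₂−Z₁)
c = ln(0.347/0.083) / (3.2 − 0.8) = ln(4.181) / 2.4 = 1.4305 / 2.4 = 0.596 km⁻¹

0.596 km⁻¹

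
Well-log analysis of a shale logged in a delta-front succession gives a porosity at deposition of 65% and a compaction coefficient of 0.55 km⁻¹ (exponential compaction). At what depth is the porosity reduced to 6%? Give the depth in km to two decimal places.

Invert Athy's law: Z = ln(phi₀/phi) / c
Z = ln(0.65/0.06) / 0.55 = ln(10.83) / 0.55 = 2.3826 / 0.55 = 4.332 km

4.33 km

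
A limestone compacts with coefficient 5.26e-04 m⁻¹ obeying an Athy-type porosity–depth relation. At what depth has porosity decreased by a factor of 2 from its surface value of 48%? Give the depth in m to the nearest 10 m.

1320 m

Working in km (1 km = 1000 m; c in km⁻¹ = c in m⁻¹ × 1000):
phi/phi₀ = 1/2 ⇒ exp(−c·z) = 1/2 ⇒ z = ln(2) / c
z = 0.6931 / 0.526 = 1.318 km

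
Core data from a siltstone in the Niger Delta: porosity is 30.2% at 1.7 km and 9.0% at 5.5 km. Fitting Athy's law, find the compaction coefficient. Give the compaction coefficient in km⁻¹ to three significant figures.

Athy: n(d) = n₀ e^(−kd) ⇒ n₁/n₂ = e^{k(d₂−d₁)} ⇒ k = ln(n₁/n₂)/(d₂−d₁)
k = ln(0.302/0.09) / (5.5 − 1.7) = ln(3.356) / 3.8 = 1.2106 / 3.8 = 0.3186 km⁻¹

0.319 km⁻¹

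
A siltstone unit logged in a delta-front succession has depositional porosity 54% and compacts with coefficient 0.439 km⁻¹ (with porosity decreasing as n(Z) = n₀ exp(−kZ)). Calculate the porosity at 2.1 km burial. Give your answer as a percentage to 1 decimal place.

21.5%

n = n₀·exp(−k·Z) = 0.54 × exp(−0.439 × 2.1) = 0.54 × exp(−0.9219)
  = 0.54 × 0.3978 = 0.2148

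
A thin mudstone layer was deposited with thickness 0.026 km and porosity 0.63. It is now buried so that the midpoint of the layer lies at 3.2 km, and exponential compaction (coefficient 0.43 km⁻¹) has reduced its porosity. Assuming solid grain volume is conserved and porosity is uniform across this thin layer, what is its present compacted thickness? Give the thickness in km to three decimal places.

Porosity at 3.2 km: n = 0.63·exp(−0.43×3.2) = 0.1591
Solid-volume conservation: h(1−n) = h₀(1−n₀) ⇒ h = h₀·(1−n₀)/(1−n)
h = 0.026 × (1 − 0.63)/(1 − 0.1591) = 0.026 × 0.4400 = 0.0114 km

0.011 km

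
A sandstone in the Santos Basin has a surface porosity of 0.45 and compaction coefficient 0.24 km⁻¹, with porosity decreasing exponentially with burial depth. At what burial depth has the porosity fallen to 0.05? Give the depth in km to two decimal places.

9.16 km

Invert Athy's law: Z = ln(φ₀/φ) / k
Z = ln(0.45/0.05) / 0.24 = ln(9) / 0.24 = 2.1972 / 0.24 = 9.155 km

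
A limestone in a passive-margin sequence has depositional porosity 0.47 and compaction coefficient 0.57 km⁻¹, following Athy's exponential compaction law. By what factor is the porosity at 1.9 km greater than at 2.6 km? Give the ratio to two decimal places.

φ(d₁)/φ(d₂) = e^(−β·d₁)/e^(−β·d₂) = e^{β(d₂−d₁)}
= exp(0.57 × 0.7) = exp(0.399) = 1.4903

1.49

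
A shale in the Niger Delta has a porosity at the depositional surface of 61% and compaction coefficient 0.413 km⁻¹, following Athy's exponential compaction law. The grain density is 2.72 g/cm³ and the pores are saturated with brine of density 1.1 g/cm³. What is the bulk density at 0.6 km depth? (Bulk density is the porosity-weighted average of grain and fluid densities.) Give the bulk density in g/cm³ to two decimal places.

Porosity at depth: n = 0.61·exp(−0.413×0.6) = 0.61×0.7805 = 0.4761
Bulk density: ρ_b = (1−n)ρ_g + n·ρ_f = 0.5239×2.72 + 0.4761×1.1
       = 1.425 + 0.524 = 1.949 g/cm³

1.95 g/cm³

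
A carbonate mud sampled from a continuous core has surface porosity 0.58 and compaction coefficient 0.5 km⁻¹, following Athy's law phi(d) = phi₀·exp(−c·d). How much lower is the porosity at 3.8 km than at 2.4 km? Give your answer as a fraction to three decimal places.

0.088

phi(2.4) = 0.58·e^(−0.5×2.4) = 0.1747
phi(3.8) = 0.58·e^(−0.5×3.8) = 0.0867
Δphi = 0.1747 − 0.0867 = 0.0879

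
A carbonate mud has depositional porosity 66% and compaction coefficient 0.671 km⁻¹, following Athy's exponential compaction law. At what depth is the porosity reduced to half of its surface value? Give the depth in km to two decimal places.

1.03 km

phi/phi₀ = 1/2 ⇒ exp(−β·z) = 1/2 ⇒ z = ln(2) / β
z = 0.6931 / 0.671 = 1.033 km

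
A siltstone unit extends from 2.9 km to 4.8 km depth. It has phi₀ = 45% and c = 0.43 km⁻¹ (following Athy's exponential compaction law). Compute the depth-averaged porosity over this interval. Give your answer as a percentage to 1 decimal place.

8.8%

⟨phi⟩ = (1/(z₂−z₁)) ∫ phi₀ e^(−cz) dz = phi₀·(e^(−c·z₁) − e^(−c·z₂)) / (c·(z₂−z₁))
e^(−0.43×2.9) = 0.2874; e^(−0.43×4.8) = 0.1269
⟨phi⟩ = 0.45 × (0.2874 − 0.1269) / (0.43 × 1.9) = 0.45 × 0.1964 = 0.0884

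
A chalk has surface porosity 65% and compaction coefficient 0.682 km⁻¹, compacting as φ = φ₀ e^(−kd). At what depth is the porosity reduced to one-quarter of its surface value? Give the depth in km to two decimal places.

2.03 km

φ/φ₀ = 1/4 ⇒ exp(−k·d) = 1/4 ⇒ d = ln(4) / k
d = 1.3863 / 0.682 = 2.033 km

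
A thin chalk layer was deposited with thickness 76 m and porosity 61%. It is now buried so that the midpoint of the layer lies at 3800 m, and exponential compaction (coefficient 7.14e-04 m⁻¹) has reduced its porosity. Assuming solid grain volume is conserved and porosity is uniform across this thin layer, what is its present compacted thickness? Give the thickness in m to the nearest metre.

Working in km (1 km = 1000 m; c in km⁻¹ = c in m⁻¹ × 1000):
Porosity at 3.8 km: phi = 0.61·exp(−0.714×3.8) = 0.0405
Solid-volume conservation: h(1−phi) = h₀(1−phi₀) ⇒ h = h₀·(1−phi₀)/(1−phi)
h = 0.076 × (1 − 0.61)/(1 − 0.0405) = 0.076 × 0.4064 = 0.0309 km

31 m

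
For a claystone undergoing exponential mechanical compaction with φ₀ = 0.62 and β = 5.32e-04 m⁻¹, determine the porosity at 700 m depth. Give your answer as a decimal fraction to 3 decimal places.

0.427

Working in km (1 km = 1000 m; β in km⁻¹ = β in m⁻¹ × 1000):
φ = φ₀·exp(−β·Z) = 0.62 × exp(−0.532 × 0.7) = 0.62 × exp(−0.3724)
  = 0.62 × 0.6891 = 0.4272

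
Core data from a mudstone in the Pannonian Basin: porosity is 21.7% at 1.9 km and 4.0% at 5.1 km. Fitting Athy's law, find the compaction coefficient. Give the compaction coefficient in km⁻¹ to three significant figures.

Athy: phi(d) = phi₀ e^(−βd) ⇒ phi₁/phi₂ = e^{β(d₂−d₁)} ⇒ β = ln(phi₁/phi₂)/(d₂−d₁)
β = ln(0.217/0.04) / (5.1 − 1.9) = ln(5.425) / 3.2 = 1.6910 / 3.2 = 0.5284 km⁻¹

0.528 km⁻¹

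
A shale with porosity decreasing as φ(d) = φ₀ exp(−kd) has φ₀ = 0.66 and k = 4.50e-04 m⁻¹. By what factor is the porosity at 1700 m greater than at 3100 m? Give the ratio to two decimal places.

1.88

Working in km (1 km = 1000 m; k in km⁻¹ = k in m⁻¹ × 1000):
φ(d₁)/φ(d₂) = e^(−k·d₁)/e^(−k·d₂) = e^{k(d₂−d₁)}
= exp(0.45 × 1.4) = exp(0.63) = 1.8776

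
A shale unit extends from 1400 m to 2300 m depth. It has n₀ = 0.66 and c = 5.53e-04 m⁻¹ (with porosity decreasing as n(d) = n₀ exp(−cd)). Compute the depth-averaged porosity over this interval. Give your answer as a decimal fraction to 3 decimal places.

0.240

Working in km (1 km = 1000 m; c in km⁻¹ = c in m⁻¹ × 1000):
⟨n⟩ = (1/(d₂−d₁)) ∫ n₀ e^(−cd) dd = n₀·(e^(−c·d₁) − e^(−c·d₂)) / (c·(d₂−d₁))
e^(−0.553×1.4) = 0.4611; e^(−0.553×2.3) = 0.2803
⟨n⟩ = 0.66 × (0.4611 − 0.2803) / (0.553 × 0.9) = 0.66 × 0.3632 = 0.2397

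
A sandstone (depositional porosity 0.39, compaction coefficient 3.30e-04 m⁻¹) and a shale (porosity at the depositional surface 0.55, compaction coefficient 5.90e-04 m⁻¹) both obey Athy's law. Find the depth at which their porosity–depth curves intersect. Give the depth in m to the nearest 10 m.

1320 m

Working in km (1 km = 1000 m; β in km⁻¹ = β in m⁻¹ × 1000):
Set phi₀ₐ e^(−βₐZ) = phi₀ᵦ e^(−βᵦZ) ⇒ ln(phi₀ₐ/phi₀ᵦ) = (βₐ − βᵦ)·Z
Z = ln(0.39/0.55) / (0.33 − 0.59) = -0.3438 / -0.26 = 1.322 km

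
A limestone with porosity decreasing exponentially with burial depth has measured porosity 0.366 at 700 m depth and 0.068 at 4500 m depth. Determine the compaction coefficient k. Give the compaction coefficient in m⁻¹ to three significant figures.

0.000443 m⁻¹

Working in km (1 km = 1000 m; k in km⁻¹ = k in m⁻¹ × 1000):
Athy: φ(Z) = φ₀ e^(−kZ) ⇒ φ₁/φ₂ = e^{k(Z₂−Z₁)} ⇒ k = ln(φ₁/φ₂)/(Z₂−Z₁)
k = ln(0.366/0.068) / (4.5 − 0.7) = ln(5.382) / 3.8 = 1.6831 / 3.8 = 0.4429 km⁻¹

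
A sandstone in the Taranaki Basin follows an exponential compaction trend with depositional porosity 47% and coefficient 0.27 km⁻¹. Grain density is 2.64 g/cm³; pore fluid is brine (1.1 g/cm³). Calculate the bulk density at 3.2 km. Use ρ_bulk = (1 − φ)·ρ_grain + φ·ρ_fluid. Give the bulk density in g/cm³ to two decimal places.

2.33 g/cm³

Porosity at depth: φ = 0.47·exp(−0.27×3.2) = 0.47×0.4215 = 0.1981
Bulk density: ρ_b = (1−φ)ρ_g + φ·ρ_f = 0.8019×2.64 + 0.1981×1.1
       = 2.117 + 0.218 = 2.335 g/cm³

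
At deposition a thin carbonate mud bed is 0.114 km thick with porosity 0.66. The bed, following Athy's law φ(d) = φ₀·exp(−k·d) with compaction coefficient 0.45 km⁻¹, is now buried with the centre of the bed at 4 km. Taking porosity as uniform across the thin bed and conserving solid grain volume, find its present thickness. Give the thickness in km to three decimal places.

Porosity at 4 km: φ = 0.66·exp(−0.45×4) = 0.1091
Solid-volume conservation: h(1−φ) = h₀(1−φ₀) ⇒ h = h₀·(1−φ₀)/(1−φ)
h = 0.114 × (1 − 0.66)/(1 − 0.1091) = 0.114 × 0.3816 = 0.0435 km

0.044 km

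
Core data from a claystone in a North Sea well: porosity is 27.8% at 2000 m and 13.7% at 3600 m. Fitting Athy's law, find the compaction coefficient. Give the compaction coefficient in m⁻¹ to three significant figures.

0.000442 m⁻¹

Working in km (1 km = 1000 m; c in km⁻¹ = c in m⁻¹ × 1000):
Athy: phi(Z) = phi₀ e^(−cZ) ⇒ phi₁/phi₂ = e^{c(Z₂−Z₁)} ⇒ c = ln(phi₁/phi₂)/(Z₂−Z₁)
c = ln(0.278/0.137) / (3.6 − 2) = ln(2.029) / 1.6 = 0.7076 / 1.6 = 0.4423 km⁻¹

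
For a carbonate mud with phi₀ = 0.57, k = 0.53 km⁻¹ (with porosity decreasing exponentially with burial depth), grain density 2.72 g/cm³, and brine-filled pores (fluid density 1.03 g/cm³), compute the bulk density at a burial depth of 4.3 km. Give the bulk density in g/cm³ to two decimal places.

Porosity at depth: phi = 0.57·exp(−0.53×4.3) = 0.57×0.1024 = 0.0584
Bulk density: ρ_b = (1−phi)ρ_g + phi·ρ_f = 0.9416×2.72 + 0.0584×1.03
       = 2.561 + 0.060 = 2.621 g/cm³

2.62 g/cm³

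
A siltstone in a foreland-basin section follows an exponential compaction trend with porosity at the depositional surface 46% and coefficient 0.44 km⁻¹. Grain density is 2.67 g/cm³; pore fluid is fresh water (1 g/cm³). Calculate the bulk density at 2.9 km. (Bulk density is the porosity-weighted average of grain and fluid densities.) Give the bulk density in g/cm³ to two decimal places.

Porosity at depth: φ = 0.46·exp(−0.44×2.9) = 0.46×0.2792 = 0.1284
Bulk density: ρ_b = (1−φ)ρ_g + φ·ρ_f = 0.8716×2.67 + 0.1284×1
       = 2.327 + 0.128 = 2.456 g/cm³

2.46 g/cm³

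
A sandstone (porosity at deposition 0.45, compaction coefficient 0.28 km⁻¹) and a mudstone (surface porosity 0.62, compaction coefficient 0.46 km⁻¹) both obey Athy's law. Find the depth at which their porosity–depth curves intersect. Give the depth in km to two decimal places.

1.78 km

Set φ₀ₐ e^(−βₐZ) = φ₀ᵦ e^(−βᵦZ) ⇒ ln(φ₀ₐ/φ₀ᵦ) = (βₐ − βᵦ)·Z
Z = ln(0.45/0.62) / (0.28 − 0.46) = -0.3205 / -0.18 = 1.780 km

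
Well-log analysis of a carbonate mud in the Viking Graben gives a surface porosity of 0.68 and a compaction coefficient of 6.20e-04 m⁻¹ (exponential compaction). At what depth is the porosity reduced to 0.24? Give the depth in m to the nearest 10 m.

1680 m

Working in km (1 km = 1000 m; k in km⁻¹ = k in m⁻¹ × 1000):
Invert Athy's law: d = ln(phi₀/phi) / k
d = ln(0.68/0.24) / 0.62 = ln(2.833) / 0.62 = 1.0415 / 0.62 = 1.680 km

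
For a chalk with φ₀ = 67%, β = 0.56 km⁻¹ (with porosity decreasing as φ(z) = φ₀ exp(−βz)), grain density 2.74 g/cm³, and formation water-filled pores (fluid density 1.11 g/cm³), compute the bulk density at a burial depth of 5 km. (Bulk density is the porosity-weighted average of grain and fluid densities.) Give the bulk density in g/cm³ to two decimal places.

Porosity at depth: φ = 0.67·exp(−0.56×5) = 0.67×0.0608 = 0.0407
Bulk density: ρ_b = (1−φ)ρ_g + φ·ρ_f = 0.9593×2.74 + 0.0407×1.11
       = 2.628 + 0.045 = 2.674 g/cm³

2.67 g/cm³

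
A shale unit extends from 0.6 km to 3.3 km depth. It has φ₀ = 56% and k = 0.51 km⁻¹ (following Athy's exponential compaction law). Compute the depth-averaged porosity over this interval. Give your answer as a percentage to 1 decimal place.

22.4%

⟨φ⟩ = (1/(z₂−z₁)) ∫ φ₀ e^(−kz) dz = φ₀·(e^(−k·z₁) − e^(−k·z₂)) / (k·(z₂−z₁))
e^(−0.51×0.6) = 0.7364; e^(−0.51×3.3) = 0.1858
⟨φ⟩ = 0.56 × (0.7364 − 0.1858) / (0.51 × 2.7) = 0.56 × 0.3998 = 0.2239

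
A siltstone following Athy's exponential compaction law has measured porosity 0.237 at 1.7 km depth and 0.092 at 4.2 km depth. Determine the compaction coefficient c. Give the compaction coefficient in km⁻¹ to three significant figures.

0.379 km⁻¹

Athy: φ(Z) = φ₀ e^(−cZ) ⇒ φ₁/φ₂ = e^{c(Z₂−Z₁)} ⇒ c = ln(φ₁/φ₂)/(Z₂−Z₁)
c = ln(0.237/0.092) / (4.2 − 1.7) = ln(2.576) / 2.5 = 0.9463 / 2.5 = 0.3785 km⁻¹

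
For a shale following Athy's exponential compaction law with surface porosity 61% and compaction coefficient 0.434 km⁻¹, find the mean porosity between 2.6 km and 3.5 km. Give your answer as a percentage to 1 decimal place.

⟨phi⟩ = (1/(d₂−d₁)) ∫ phi₀ e^(−βd) dd = phi₀·(e^(−β·d₁) − e^(−β·d₂)) / (β·(d₂−d₁))
e^(−0.434×2.6) = 0.3236; e^(−0.434×3.5) = 0.2189
⟨phi⟩ = 0.61 × (0.3236 − 0.2189) / (0.434 × 0.9) = 0.61 × 0.2678 = 0.1634

16.3%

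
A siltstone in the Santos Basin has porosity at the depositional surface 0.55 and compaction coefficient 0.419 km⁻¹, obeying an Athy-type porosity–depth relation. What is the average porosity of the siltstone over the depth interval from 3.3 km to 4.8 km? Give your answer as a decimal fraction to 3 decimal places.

⟨phi⟩ = (1/(d₂−d₁)) ∫ phi₀ e^(−cd) dd = phi₀·(e^(−c·d₁) − e^(−c·d₂)) / (c·(d₂−d₁))
e^(−0.419×3.3) = 0.2509; e^(−0.419×4.8) = 0.1338
⟨phi⟩ = 0.55 × (0.2509 − 0.1338) / (0.419 × 1.5) = 0.55 × 0.1863 = 0.1024

0.102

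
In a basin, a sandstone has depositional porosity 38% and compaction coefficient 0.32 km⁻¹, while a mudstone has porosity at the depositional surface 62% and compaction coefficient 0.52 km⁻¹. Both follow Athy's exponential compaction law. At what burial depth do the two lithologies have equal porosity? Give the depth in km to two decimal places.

2.45 km

Set phi₀ₐ e^(−cₐZ) = phi₀ᵦ e^(−cᵦZ) ⇒ ln(phi₀ₐ/phi₀ᵦ) = (cₐ − cᵦ)·Z
Z = ln(0.38/0.62) / (0.32 − 0.52) = -0.4895 / -0.2 = 2.448 km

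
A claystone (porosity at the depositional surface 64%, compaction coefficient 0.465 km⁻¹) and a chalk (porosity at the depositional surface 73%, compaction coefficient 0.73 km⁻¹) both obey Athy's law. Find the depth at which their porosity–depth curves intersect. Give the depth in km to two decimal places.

0.50 km

Set phi₀ₐ e^(−βₐd) = phi₀ᵦ e^(−βᵦd) ⇒ ln(phi₀ₐ/phi₀ᵦ) = (βₐ − βᵦ)·d
d = ln(0.64/0.73) / (0.465 − 0.73) = -0.1316 / -0.265 = 0.497 km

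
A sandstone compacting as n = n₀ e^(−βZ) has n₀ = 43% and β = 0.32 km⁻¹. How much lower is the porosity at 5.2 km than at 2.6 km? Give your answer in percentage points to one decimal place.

n(2.6) = 0.43·e^(−0.32×2.6) = 0.1871
n(5.2) = 0.43·e^(−0.32×5.2) = 0.0814
Δn = 0.1871 − 0.0814 = 0.1057

10.6 percentage points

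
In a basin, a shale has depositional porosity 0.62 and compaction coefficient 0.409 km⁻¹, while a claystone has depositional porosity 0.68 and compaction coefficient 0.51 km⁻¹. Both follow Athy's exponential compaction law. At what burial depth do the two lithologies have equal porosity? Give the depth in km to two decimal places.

Set φ₀ₐ e^(−βₐZ) = φ₀ᵦ e^(−βᵦZ) ⇒ ln(φ₀ₐ/φ₀ᵦ) = (βₐ − βᵦ)·Z
Z = ln(0.62/0.68) / (0.409 − 0.51) = -0.0924 / -0.101 = 0.915 km

0.91 km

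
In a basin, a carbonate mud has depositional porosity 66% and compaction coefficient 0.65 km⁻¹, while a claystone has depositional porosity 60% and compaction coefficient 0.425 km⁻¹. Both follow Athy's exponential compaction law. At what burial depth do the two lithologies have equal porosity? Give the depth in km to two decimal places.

0.42 km

Set phi₀ₐ e^(−βₐz) = phi₀ᵦ e^(−βᵦz) ⇒ ln(phi₀ₐ/phi₀ᵦ) = (βₐ − βᵦ)·z
z = ln(0.66/0.6) / (0.65 − 0.425) = 0.0953 / 0.225 = 0.424 km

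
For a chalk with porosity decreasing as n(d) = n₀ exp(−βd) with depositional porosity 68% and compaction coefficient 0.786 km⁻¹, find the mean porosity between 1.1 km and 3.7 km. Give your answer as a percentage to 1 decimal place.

⟨n⟩ = (1/(d₂−d₁)) ∫ n₀ e^(−βd) dd = n₀·(e^(−β·d₁) − e^(−β·d₂)) / (β·(d₂−d₁))
e^(−0.786×1.1) = 0.4212; e^(−0.786×3.7) = 0.0546
⟨n⟩ = 0.68 × (0.4212 − 0.0546) / (0.786 × 2.6) = 0.68 × 0.1794 = 0.1220

12.2%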